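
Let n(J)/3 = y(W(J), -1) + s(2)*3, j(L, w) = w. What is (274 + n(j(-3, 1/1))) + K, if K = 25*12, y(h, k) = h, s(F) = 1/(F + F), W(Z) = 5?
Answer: 2365/4 ≈ 591.25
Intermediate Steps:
s(F) = 1/(2*F)
n(J) = 69/4 (n(J) = 3*(5 + ((1/2)/2)*3) = 3*(5 + ((1/2)*(1/2))*3) = 3*(5 + (1/4)*3) = 3*(5 + 3/4) = 3*(23/4) = 69/4)
K = 300
(274 + n(j(-3, 1/1))) + K = (274 + 69/4) + 300 = 1165/4 + 300 = 2365/4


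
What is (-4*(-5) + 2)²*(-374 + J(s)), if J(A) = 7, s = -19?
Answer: -177628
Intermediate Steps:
(-4*(-5) + 2)²*(-374 + J(s)) = (-4*(-5) + 2)²*(-374 + 7) = (20 + 2)²*(-367) = 22²*(-367) = 484*(-367) = -177628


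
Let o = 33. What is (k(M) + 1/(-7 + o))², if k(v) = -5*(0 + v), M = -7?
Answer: 829921/676 ≈ 1227.7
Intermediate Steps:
k(v) = -5*v
(k(M) + 1/(-7 + o))² = (-5*(-7) + 1/(-7 + 33))² = (35 + 1/26)² = (911/26)² = 829921/676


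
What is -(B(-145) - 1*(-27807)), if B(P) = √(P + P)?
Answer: -27807 - I*√290 ≈ -27807.0 - 17.029*I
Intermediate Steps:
B(P) = √2*√P (B(P) = √(2*P) = √2*√P)
-(B(-145) - 1*(-27807)) = -(√2*√(-145) - 1*(-27807)) = -(√2*(I*√145) + 27807) = -(I*√290 + 27807) = -(27807 + I*√290) = -27807 - I*√290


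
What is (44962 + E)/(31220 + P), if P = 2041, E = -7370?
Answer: 37592/33261 ≈ 1.1302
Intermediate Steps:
(44962 + E)/(31220 + P) = (44962 - 7370)/(31220 + 2041) = 37592/33261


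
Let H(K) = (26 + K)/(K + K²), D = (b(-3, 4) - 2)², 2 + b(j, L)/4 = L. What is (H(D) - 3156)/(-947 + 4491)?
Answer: -2101865/2360304 ≈ -0.89051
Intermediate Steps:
b(j, L) = -8 + 4*L
D = 36 (D = ((-8 + 4*4) - 2)² = ((-8 + 16) - 2)² = (8 - 2)² = 6² = 36)
H(K) = (26 + K)/(K + K²)
(H(D) - 3156)/(-947 + 4491) = ((26 + 36)/(36*(1 + 36)) - 3156)/(-947 + 4491) = ((1/36)*62/37 - 3156)/3544 = ((1/36)*(1/37)*62 - 3156)*(1/3544) = (31/666 - 3156)*(1/3544) = -2101865/666*1/3544 = -2101865/2360304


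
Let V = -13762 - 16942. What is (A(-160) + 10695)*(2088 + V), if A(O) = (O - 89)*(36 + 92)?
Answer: 606001032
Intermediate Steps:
V = -30704
A(O) = -11392 + 128*O (A(O) = (-89 + O)*128 = -11392 + 128*O)
(A(-160) + 10695)*(2088 + V) = ((-11392 + 128*(-160)) + 10695)*(2088 - 30704) = ((-11392 - 20480) + 10695)*(-28616) = (-31872 + 10695)*(-28616) = -21177*(-28616) = 606001032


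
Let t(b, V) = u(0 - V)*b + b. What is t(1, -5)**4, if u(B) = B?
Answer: 1296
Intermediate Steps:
t(b, V) = b - V*b (t(b, V) = (0 - V)*b + b = (-V)*b + b = -V*b + b = b - V*b)
t(1, -5)**4 = (1*(1 - 1*(-5)))**4 = (1*(1 + 5))**4 = (1*6)**4 = 6**4 = 1296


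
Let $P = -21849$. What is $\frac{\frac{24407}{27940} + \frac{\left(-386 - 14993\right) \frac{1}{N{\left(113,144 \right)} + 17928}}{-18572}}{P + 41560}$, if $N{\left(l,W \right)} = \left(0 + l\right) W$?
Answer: $\frac{775141919303}{17490001434760800} \approx 4.4319 \cdot 10^{-5}$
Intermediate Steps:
$N{\left(l,W \right)} = W l$ ($N{\left(l,W \right)} = l W = W l$)
$\frac{\frac{24407}{27940} + \frac{\left(-386 - 14993\right) \frac{1}{N{\left(113,144 \right)} + 17928}}{-18572}}{P + 41560} = \frac{\frac{24407}{27940} + \frac{\left(-386 - 14993\right) \frac{1}{144 \cdot 113 + 17928}}{-18572}}{-21849 + 41560} = \frac{24407 \cdot \frac{1}{27940} + - \frac{15379}{16272 + 17928} \left(- \frac{1}{18572}\right)}{19711} = \left(\frac{24407}{27940} + - \frac{15379}{34200} \left(- \frac{1}{18572}\right)\right) \frac{1}{19711} = \left(\frac{24407}{27940} + \left(-15379\right) \frac{1}{34200} \left(- \frac{1}{18572}\right)\right) \frac{1}{19711} = \left(\frac{24407}{27940} - - \frac{15379}{635162400}\right) \frac{1}{19711} = \left(\frac{24407}{27940} + \frac{15379}{635162400}\right) \frac{1}{19711} = \frac{775141919303}{887321872800} \cdot \frac{1}{19711} = \frac{775141919303}{17490001434760800}$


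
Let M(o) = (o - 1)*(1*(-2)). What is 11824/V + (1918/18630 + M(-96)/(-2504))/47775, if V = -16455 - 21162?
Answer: -2195989773836093/6986357194225500 ≈ -0.31433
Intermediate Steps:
M(o) = 2 - 2*o (M(o) = (-1 + o)*(-2) = 2 - 2*o)
V = -37617
11824/V + (1918/18630 + M(-96)/(-2504))/47775 = 11824/(-37617) + (1918/18630 + (2 - 2*(-96))/(-2504))/47775 = 11824*(-1/37617) + (1918*(1/18630) + (2 + 192)*(-1/2504))*(1/47775) = -11824/37617 + (959/9315 + 194*(-1/2504))*(1/47775) = -11824/37617 + (959/9315 - 97/1252)*(1/47775) = -11824/37617 + (297113/11662380)*(1/47775) = -11824/37617 + 297113/557170204500 = -2195989773836093/6986357194225500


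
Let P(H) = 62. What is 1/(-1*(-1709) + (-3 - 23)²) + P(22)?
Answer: 147871/2385 ≈ 62.000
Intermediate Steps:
1/(-1*(-1709) + (-3 - 23)²) + P(22) = 1/(-1*(-1709) + (-3 - 23)²) + 62 = 1/(1709 + (-26)²) + 62 = 1/(1709 + 676) + 62 = 1/2385 + 62 = 147871/2385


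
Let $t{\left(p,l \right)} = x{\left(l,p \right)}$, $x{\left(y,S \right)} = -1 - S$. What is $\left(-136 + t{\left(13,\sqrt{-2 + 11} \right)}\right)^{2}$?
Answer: $22500$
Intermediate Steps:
$t{\left(p,l \right)} = -1 - p$
$\left(-136 + t{\left(13,\sqrt{-2 + 11} \right)}\right)^{2} = \left(-136 - 14\right)^{2} = \left(-150\right)^{2} = 22500$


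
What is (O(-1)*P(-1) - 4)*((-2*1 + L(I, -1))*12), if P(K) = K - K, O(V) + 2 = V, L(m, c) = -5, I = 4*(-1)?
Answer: 336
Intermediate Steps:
I = -4
O(V) = -2 + V
P(K) = 0
(O(-1)*P(-1) - 4)*((-2*1 + L(I, -1))*12) = ((-2 - 1)*0 - 4)*((-2*1 - 5)*12) = (-3*0 - 4)*((-2 - 5)*12) = (0 - 4)*(-7*12) = -4*(-84) = 336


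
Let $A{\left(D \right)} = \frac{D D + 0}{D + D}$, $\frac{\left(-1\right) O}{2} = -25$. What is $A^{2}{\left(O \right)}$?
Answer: $625$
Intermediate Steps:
$O = 50$ ($O = \left(-2\right) \left(-25\right) = 50$)
$A{\left(D \right)} = \frac{D}{2}$ ($A{\left(D \right)} = \frac{D^{2} + 0}{2 D} = D^{2} \frac{1}{2 D} = \frac{D}{2}$)
$A^{2}{\left(O \right)} = \left(\frac{1}{2} \cdot 50\right)^{2} = 25^{2} = 625$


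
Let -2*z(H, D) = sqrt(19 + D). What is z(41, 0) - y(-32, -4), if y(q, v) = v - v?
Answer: -sqrt(19)/2 ≈ -2.1795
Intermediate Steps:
y(q, v) = 0
z(H, D) = -sqrt(19 + D)/2
z(41, 0) - y(-32, -4) = -sqrt(19 + 0)/2 - 1*0 = -sqrt(19)/2 + 0 = -sqrt(19)/2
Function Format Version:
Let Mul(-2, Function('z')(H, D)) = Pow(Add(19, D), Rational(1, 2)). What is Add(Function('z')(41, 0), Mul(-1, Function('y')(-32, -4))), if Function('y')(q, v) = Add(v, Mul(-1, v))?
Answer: Mul(Rational(-1, 2), Pow(19, Rational(1, 2))) ≈ -2.1795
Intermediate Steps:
Function('y')(q, v) = 0
Function('z')(H, D) = Mul(Rational(-1, 2), Pow(Add(19, D), Rational(1, 2)))
Add(Function('z')(41, 0), Mul(-1, Function('y')(-32, -4))) = Add(Mul(Rational(-1, 2), Pow(Add(19, 0), Rational(1, 2))), Mul(-1, 0)) = Add(Mul(Rational(-1, 2), Pow(19, Rational(1, 2))), 0) = Mul(Rational(-1, 2), Pow(19, Rational(1, 2)))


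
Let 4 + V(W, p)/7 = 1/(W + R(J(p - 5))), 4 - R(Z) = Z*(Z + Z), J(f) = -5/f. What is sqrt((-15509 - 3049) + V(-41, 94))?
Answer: I*sqrt(1596989274078363)/293127 ≈ 136.33*I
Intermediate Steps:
R(Z) = 4 - 2*Z**2 (R(Z) = 4 - Z*(Z + Z) = 4 - Z*2*Z = 4 - 2*Z**2)
V(W, p) = -28 + 7/(4 + W - 50/(-5 + p)**2) (V(W, p) = -28 + 7/(W + (4 - 2*25/(p - 5)**2)) = -28 + 7/(W + (4 - 2*25/(-5 + p)**2)) = -28 + 7/(W + (4 - 50/(-5 + p)**2)) = -28 + 7/(4 + W - 50/(-5 + p)**2))
sqrt((-15509 - 3049) + V(-41, 94)) = sqrt((-15509 - 3049) + 7*(200 - 16*(-5 + 94)**2 + (-5 + 94)**2*(1 - 4*(-41)))/(-50 + (-5 + 94)**2*(4 - 41))) = sqrt(-18558 + 7*(200 - 16*89**2 + 89**2*(1 + 164))/(-50 + 89**2*(-37))) = sqrt(-18558 + 7*(200 - 16*7921 + 7921*165)/(-50 + 7921*(-37))) = sqrt(-18558 + 7*(200 - 126736 + 1306965)/(-50 - 293077)) = sqrt(-18558 + 7*1180429/(-293127)) = sqrt(-18558 + 7*(-1/293127)*1180429) = sqrt(-18558 - 8263003/293127) = sqrt(-5448113869/293127) = I*sqrt(1596989274078363)/293127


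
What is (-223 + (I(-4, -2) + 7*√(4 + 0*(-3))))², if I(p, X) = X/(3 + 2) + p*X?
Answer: 1014049/25 ≈ 40562.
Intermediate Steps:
I(p, X) = X/5 + X*p
(-223 + (I(-4, -2) + 7*√(4 + 0*(-3))))² = (-223 + (-2*(⅕ - 4) + 7*√(4 + 0*(-3))))² = (-223 + (-2*(-19/5) + 7*√(4 + 0)))² = (-223 + (38/5 + 7*√4))² = (-223 + (38/5 + 7*2))² = (-223 + (38/5 + 14))² = (-223 + 108/5)² = (-1007/5)² = 1014049/25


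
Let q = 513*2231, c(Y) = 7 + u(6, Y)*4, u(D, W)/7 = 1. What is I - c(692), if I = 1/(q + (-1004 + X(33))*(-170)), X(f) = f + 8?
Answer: -45787454/1308213 ≈ -35.000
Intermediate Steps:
u(D, W) = 7 (u(D, W) = 7*1 = 7)
X(f) = 8 + f
c(Y) = 35 (c(Y) = 7 + 7*4 = 7 + 28 = 35)
q = 1144503
I = 1/1308213 (I = 1/(1144503 + (-1004 + (8 + 33))*(-170)) = 1/(1144503 + (-1004 + 41)*(-170)) = 1/(1144503 - 963*(-170)) = 1/(1144503 + 163710) = 1/1308213 ≈ 7.6440e-7)
I - c(692) = 1/1308213 - 1*35 = 1/1308213 - 35 = -45787454/1308213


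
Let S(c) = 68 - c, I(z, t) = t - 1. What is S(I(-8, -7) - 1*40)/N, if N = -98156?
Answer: -29/24539 ≈ -0.0011818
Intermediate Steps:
I(z, t) = -1 + t
S(I(-8, -7) - 1*40)/N = (68 - ((-1 - 7) - 1*40))/(-98156) = (68 - (-8 - 40))*(-1/98156) = (68 - 1*(-48))*(-1/98156) = (68 + 48)*(-1/98156) = 116*(-1/98156) = -29/24539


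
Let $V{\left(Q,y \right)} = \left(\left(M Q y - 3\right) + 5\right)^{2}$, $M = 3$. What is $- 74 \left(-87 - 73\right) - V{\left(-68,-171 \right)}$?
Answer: $-1217021156$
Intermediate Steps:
$V{\left(Q,y \right)} = \left(2 + 3 Q y\right)^{2}$ ($V{\left(Q,y \right)} = \left(\left(3 Q y - 3\right) + 5\right)^{2} = \left(\left(-3 + 3 Q y\right) + 5\right)^{2} = \left(2 + 3 Q y\right)^{2}$)
$- 74 \left(-87 - 73\right) - V{\left(-68,-171 \right)} = - 74 \left(-87 - 73\right) - \left(2 + 3 \left(-68\right) \left(-171\right)\right)^{2} = \left(-74\right) \left(-160\right) - \left(2 + 34884\right)^{2} = 11840 - 34886^{2} = 11840 - 1217032996 = -1217021156$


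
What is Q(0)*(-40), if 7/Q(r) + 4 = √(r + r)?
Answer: 70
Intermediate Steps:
Q(r) = 7/(-4 + √2*√r) (Q(r) = 7/(-4 + √(r + r)) = 7/(-4 + √(2*r)) = 7/(-4 + √2*√r))
Q(0)*(-40) = (7/(-4 + √2*√0))*(-40) = (7/(-4 + √2*0))*(-40) = (7/(-4 + 0))*(-40) = (7/(-4))*(-40) = (7*(-¼))*(-40) = -7/4*(-40) = 70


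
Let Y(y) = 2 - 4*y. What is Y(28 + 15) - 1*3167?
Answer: -3337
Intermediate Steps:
Y(28 + 15) - 1*3167 = (2 - 4*(28 + 15)) - 1*3167 = (2 - 4*43) - 3167 = (2 - 172) - 3167 = -170 - 3167 = -3337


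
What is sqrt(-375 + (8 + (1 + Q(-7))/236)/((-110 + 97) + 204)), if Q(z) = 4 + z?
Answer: I*sqrt(190464288166)/22538 ≈ 19.364*I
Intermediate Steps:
sqrt(-375 + (8 + (1 + Q(-7))/236)/((-110 + 97) + 204)) = sqrt(-375 + (8 + (1 + (4 - 7))/236)/((-110 + 97) + 204)) = sqrt(-375 + (8 + (1 - 3)*(1/236))/(-13 + 204)) = sqrt(-375 + (8 - 2*1/236)/191) = sqrt(-375 + (8 - 1/118)*(1/191)) = sqrt(-375 + (943/118)*(1/191)) = sqrt(-375 + 943/22538) = sqrt(-8450807/22538) = I*sqrt(190464288166)/22538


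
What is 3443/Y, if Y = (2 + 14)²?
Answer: 3443/256 ≈ 13.449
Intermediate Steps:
Y = 256 (Y = 16² = 256)
3443/Y = 3443/256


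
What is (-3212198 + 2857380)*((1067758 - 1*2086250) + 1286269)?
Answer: -95012099586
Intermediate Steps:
(-3212198 + 2857380)*((1067758 - 1*2086250) + 1286269) = -354818*((1067758 - 2086250) + 1286269) = -354818*(-1018492 + 1286269) = -354818*267777 = -95012099586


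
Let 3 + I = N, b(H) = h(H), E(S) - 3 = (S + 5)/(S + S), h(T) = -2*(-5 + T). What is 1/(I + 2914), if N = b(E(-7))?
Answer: 7/20403 ≈ 0.00034309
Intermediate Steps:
h(T) = 10 - 2*T
E(S) = 3 + (5 + S)/(2*S) (E(S) = 3 + (S + 5)/(S + S) = 3 + (5 + S)/((2*S)) = 3 + (5 + S)*(1/(2*S)) = 3 + (5 + S)/(2*S))
b(H) = 10 - 2*H
N = 26/7 (N = 10 - (5 + 7*(-7))/(-7) = 10 - (-1)*(5 - 49)/7 = 10 - (-1)*(-44)/7 = 10 - 2*22/7 = 10 - 44/7 = 26/7 ≈ 3.7143)
I = 5/7 (I = -3 + 26/7 = 5/7 ≈ 0.71429)
1/(I + 2914) = 1/(5/7 + 2914) = 1/(20403/7) = 7/20403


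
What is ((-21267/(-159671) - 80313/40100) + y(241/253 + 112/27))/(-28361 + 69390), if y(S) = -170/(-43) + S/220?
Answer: 21795172110371023/424401373057615385850 ≈ 5.1355e-5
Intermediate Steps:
y(S) = 170/43 + S/220 (y(S) = -170*(-1/43) + S*(1/220) = 170/43 + S/220)
((-21267/(-159671) - 80313/40100) + y(241/253 + 112/27))/(-28361 + 69390) = ((-21267/(-159671) - 80313/40100) + (170/43 + (241/253 + 112/27)/220))/(-28361 + 69390) = ((-21267*(-1/159671) - 80313*1/40100) + (170/43 + (241*(1/253) + 112*(1/27))/220))/41029 = ((21267/159671 - 80313/40100) + (170/43 + (241/253 + 112/27)/220))*(1/41029) = (-11970850323/6402807100 + (170/43 + (1/220)*(34843/6831)))*(1/41029) = (-11970850323/6402807100 + (170/43 + 34843/1502820))*(1/41029) = (-11970850323/6402807100 + 256977649/64621260)*(1/41029) = (21795172110371023/10343936558473650)*(1/41029) = 21795172110371023/424401373057615385850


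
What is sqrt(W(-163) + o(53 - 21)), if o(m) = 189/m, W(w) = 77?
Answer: sqrt(5306)/8 ≈ 9.1053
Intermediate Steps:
sqrt(W(-163) + o(53 - 21)) = sqrt(77 + 189/(53 - 21)) = sqrt(77 + 189/32) = sqrt(2653/32) = sqrt(5306)/8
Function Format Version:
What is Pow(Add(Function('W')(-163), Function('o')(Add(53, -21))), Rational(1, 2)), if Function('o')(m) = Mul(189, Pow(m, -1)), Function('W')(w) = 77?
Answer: Mul(Rational(1, 8), Pow(5306, Rational(1, 2))) ≈ 9.1053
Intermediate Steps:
Pow(Add(Function('W')(-163), Function('o')(Add(53, -21))), Rational(1, 2)) = Pow(Add(77, Mul(189, Pow(Add(53, -21), -1))), Rational(1, 2)) = Pow(Add(77, Mul(189, Pow(32, -1))), Rational(1, 2)) = Pow(Add(77, Mul(189, Rational(1, 32))), Rational(1, 2)) = Pow(Add(77, Rational(189, 32)), Rational(1, 2)) = Pow(Rational(2653, 32), Rational(1, 2)) = Mul(Rational(1, 8), Pow(5306, Rational(1, 2)))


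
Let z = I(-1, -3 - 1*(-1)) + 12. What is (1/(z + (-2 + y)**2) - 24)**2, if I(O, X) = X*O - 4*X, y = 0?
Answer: 388129/676 ≈ 574.16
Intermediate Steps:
I(O, X) = -4*X + O*X (I(O, X) = O*X - 4*X = -4*X + O*X)
z = 22 (z = (-3 - 1*(-1))*(-4 - 1) + 12 = (-3 + 1)*(-5) + 12 = -2*(-5) + 12 = 10 + 12 = 22)
(1/(z + (-2 + y)**2) - 24)**2 = (1/(22 + (-2 + 0)**2) - 24)**2 = (1/(22 + (-2)**2) - 24)**2 = (1/(22 + 4) - 24)**2 = (1/26 - 24)**2 = (-623/26)**2 = 388129/676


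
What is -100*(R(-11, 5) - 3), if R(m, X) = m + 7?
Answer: 700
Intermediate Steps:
R(m, X) = 7 + m
-100*(R(-11, 5) - 3) = -100*((7 - 11) - 3) = -100*(-4 - 3) = -100*(-7) = 700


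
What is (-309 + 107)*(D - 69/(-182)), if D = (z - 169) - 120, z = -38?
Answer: 6003945/91 ≈ 65977.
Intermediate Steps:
D = -327 (D = (-38 - 169) - 120 = -207 - 120 = -327)
(-309 + 107)*(D - 69/(-182)) = (-309 + 107)*(-327 - 69/(-182)) = -202*(-327 - 69*(-1/182)) = -202*(-327 + 69/182) = -202*(-59445/182) = 6003945/91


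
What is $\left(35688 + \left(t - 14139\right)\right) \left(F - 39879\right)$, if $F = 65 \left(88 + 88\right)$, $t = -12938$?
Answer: $-244888229$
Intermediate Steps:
$F = 11440$ ($F = 65 \cdot 176 = 11440$)
$\left(35688 + \left(t - 14139\right)\right) \left(F - 39879\right) = \left(35688 - 27077\right) \left(11440 - 39879\right) = \left(35688 - 27077\right) \left(-28439\right) = 8611 \left(-28439\right) = -244888229$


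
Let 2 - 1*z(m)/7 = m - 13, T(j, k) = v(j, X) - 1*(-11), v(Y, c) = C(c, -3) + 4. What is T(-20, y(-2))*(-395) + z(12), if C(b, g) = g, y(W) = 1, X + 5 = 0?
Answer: -4719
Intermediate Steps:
X = -5 (X = -5 + 0 = -5)
v(Y, c) = 1 (v(Y, c) = -3 + 4 = 1)
T(j, k) = 12 (T(j, k) = 1 - 1*(-11) = 1 + 11 = 12)
z(m) = 105 - 7*m (z(m) = 14 - 7*(m - 13) = 14 - 7*(-13 + m) = 14 + (91 - 7*m) = 105 - 7*m)
T(-20, y(-2))*(-395) + z(12) = 12*(-395) + (105 - 7*12) = -4740 + (105 - 84) = -4740 + 21 = -4719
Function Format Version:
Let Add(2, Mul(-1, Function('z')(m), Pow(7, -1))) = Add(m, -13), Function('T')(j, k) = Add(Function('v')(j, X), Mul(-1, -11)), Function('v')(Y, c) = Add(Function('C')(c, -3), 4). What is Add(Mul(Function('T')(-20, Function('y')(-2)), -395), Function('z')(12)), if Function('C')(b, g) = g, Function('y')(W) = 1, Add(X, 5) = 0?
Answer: -4719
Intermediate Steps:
X = -5 (X = Add(-5, 0) = -5)
Function('v')(Y, c) = 1 (Function('v')(Y, c) = Add(-3, 4) = 1)
Function('T')(j, k) = 12 (Function('T')(j, k) = Add(1, Mul(-1, -11)) = Add(1, 11) = 12)
Function('z')(m) = Add(105, Mul(-7, m)) (Function('z')(m) = Add(14, Mul(-7, Add(m, -13))) = Add(14, Mul(-7, Add(-13, m))) = Add(14, Add(91, Mul(-7, m))) = Add(105, Mul(-7, m)))
Add(Mul(Function('T')(-20, Function('y')(-2)), -395), Function('z')(12)) = Add(Mul(12, -395), Add(105, Mul(-7, 12))) = Add(-4740, Add(105, -84)) = Add(-4740, 21) = -4719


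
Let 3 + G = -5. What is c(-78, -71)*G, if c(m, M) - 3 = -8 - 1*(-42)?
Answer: -296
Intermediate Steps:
c(m, M) = 37 (c(m, M) = 3 + (-8 - 1*(-42)) = 3 + (-8 + 42) = 3 + 34 = 37)
G = -8 (G = -3 - 5 = -8)
c(-78, -71)*G = 37*(-8) = -296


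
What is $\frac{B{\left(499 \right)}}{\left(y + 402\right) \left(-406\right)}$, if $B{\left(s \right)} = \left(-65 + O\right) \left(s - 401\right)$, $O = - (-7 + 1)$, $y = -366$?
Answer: $\frac{413}{1044} \approx 0.39559$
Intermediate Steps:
$O = 6$ ($O = \left(-1\right) \left(-6\right) = 6$)
$B{\left(s \right)} = 23659 - 59 s$ ($B{\left(s \right)} = \left(-65 + 6\right) \left(s - 401\right) = - 59 \left(-401 + s\right) = 23659 - 59 s$)
$\frac{B{\left(499 \right)}}{\left(y + 402\right) \left(-406\right)} = \frac{23659 - 29441}{\left(-366 + 402\right) \left(-406\right)} = \frac{23659 - 29441}{36 \left(-406\right)} = - \frac{5782}{-14616} = \left(-5782\right) \left(- \frac{1}{14616}\right) = \frac{413}{1044}$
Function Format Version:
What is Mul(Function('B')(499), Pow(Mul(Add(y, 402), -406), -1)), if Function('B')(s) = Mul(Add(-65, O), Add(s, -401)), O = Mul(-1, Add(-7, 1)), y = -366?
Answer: Rational(413, 1044) ≈ 0.39559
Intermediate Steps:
O = 6 (O = Mul(-1, -6) = 6)
Function('B')(s) = Add(23659, Mul(-59, s)) (Function('B')(s) = Mul(Add(-65, 6), Add(s, -401)) = Mul(-59, Add(-401, s)) = Add(23659, Mul(-59, s)))
Mul(Function('B')(499), Pow(Mul(Add(y, 402), -406), -1)) = Mul(Add(23659, Mul(-59, 499)), Pow(Mul(Add(-366, 402), -406), -1)) = Mul(Add(23659, -29441), Pow(Mul(36, -406), -1)) = Mul(-5782, Pow(-14616, -1)) = Mul(-5782, Rational(-1, 14616)) = Rational(413, 1044)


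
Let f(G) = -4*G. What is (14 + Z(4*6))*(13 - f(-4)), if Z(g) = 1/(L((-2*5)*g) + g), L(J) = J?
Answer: -3023/72 ≈ -41.986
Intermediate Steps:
Z(g) = -1/(9*g) (Z(g) = 1/((-2*5)*g + g) = 1/(-10*g + g) = 1/(-9*g) = -1/(9*g))
(14 + Z(4*6))*(13 - f(-4)) = (14 - 1/(9*(4*6)))*(13 - (-4)*(-4)) = (14 - 1/9/24)*(13 - 1*16) = (14 - 1/9*1/24)*(13 - 16) = (14 - 1/216)*(-3) = (3023/216)*(-3) = -3023/72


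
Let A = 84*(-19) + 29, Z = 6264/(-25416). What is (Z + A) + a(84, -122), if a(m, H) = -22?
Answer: -561004/353 ≈ -1589.2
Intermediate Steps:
Z = -87/353 (Z = 6264*(-1/25416) = -87/353 ≈ -0.24646)
A = -1567 (A = -1596 + 29 = -1567)
(Z + A) + a(84, -122) = (-87/353 - 1567) - 22 = -553238/353 - 22 = -561004/353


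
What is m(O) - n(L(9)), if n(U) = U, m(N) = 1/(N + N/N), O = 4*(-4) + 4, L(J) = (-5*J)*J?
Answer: 4454/11 ≈ 404.91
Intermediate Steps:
L(J) = -5*J²
O = -12 (O = -16 + 4 = -12)
m(N) = 1/(1 + N) (m(N) = 1/(N + 1) = 1/(1 + N))
m(O) - n(L(9)) = 1/(1 - 12) - (-5)*9² = 1/(-11) - (-5)*81 = -1/11 - 1*(-405) = -1/11 + 405 = 4454/11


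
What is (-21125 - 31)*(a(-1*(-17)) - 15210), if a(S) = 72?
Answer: 320259528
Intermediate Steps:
(-21125 - 31)*(a(-1*(-17)) - 15210) = (-21125 - 31)*(72 - 15210) = -21156*(-15138) = 320259528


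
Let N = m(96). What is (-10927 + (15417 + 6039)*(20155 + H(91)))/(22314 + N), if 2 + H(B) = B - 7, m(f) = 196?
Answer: 86838829/4502 ≈ 19289.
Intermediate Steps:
N = 196
H(B) = -9 + B (H(B) = -2 + (B - 7) = -2 + (-7 + B) = -9 + B)
(-10927 + (15417 + 6039)*(20155 + H(91)))/(22314 + N) = (-10927 + (15417 + 6039)*(20155 + (-9 + 91)))/(22314 + 196) = (-10927 + 21456*(20155 + 82))/22510 = (-10927 + 21456*20237)*(1/22510) = (-10927 + 434205072)*(1/22510) = 434194145*(1/22510) = 86838829/4502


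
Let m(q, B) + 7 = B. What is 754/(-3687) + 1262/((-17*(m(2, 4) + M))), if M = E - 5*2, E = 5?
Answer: 2275225/250716 ≈ 9.0749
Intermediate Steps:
m(q, B) = -7 + B
M = -5 (M = 5 - 5*2 = 5 - 10 = -5)
754/(-3687) + 1262/((-17*(m(2, 4) + M))) = 754/(-3687) + 1262/((-17*((-7 + 4) - 5))) = 754*(-1/3687) + 1262/((-17*(-3 - 5))) = -754/3687 + 1262/((-17*(-8))) = -754/3687 + 1262/136 = -754/3687 + 1262*(1/136) = -754/3687 + 631/68 = 2275225/250716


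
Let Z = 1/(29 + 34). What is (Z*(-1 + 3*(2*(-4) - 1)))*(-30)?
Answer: 40/3 ≈ 13.333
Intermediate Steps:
Z = 1/63 ≈ 0.015873
(Z*(-1 + 3*(2*(-4) - 1)))*(-30) = ((-1 + 3*(2*(-4) - 1))/63)*(-30) = ((-1 + 3*(-8 - 1))/63)*(-30) = ((-1 + 3*(-9))/63)*(-30) = ((-1 - 27)/63)*(-30) = ((1/63)*(-28))*(-30) = -4/9*(-30) = 40/3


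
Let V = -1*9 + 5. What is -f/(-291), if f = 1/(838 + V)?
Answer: 1/242694 ≈ 4.1204e-6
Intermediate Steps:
V = -4 (V = -9 + 5 = -4)
f = 1/834 (f = 1/(838 - 4) = 1/834 ≈ 0.0011990)
-f/(-291) = -1/(834*(-291)) = -(-1)/(834*291) = -1*(-1/242694) = 1/242694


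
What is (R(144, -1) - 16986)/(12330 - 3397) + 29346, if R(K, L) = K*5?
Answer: 262131552/8933 ≈ 29344.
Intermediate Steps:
R(K, L) = 5*K
(R(144, -1) - 16986)/(12330 - 3397) + 29346 = (5*144 - 16986)/(12330 - 3397) + 29346 = (720 - 16986)/8933 + 29346 = -16266*1/8933 + 29346 = -16266/8933 + 29346 = 262131552/8933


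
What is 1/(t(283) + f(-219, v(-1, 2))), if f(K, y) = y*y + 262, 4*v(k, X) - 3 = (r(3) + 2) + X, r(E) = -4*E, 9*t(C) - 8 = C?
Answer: 48/14203 ≈ 0.0033796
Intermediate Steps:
t(C) = 8/9 + C/9
v(k, X) = -7/4 + X/4 (v(k, X) = ¾ + ((-4*3 + 2) + X)/4 = ¾ + ((-12 + 2) + X)/4 = ¾ + (-10 + X)/4 = ¾ + (-5/2 + X/4) = -7/4 + X/4)
f(K, y) = 262 + y² (f(K, y) = y² + 262 = 262 + y²)
1/(t(283) + f(-219, v(-1, 2))) = 1/((8/9 + (⅑)*283) + (262 + (-7/4 + (¼)*2)²)) = 1/((8/9 + 283/9) + (262 + (-7/4 + ½)²)) = 1/(97/3 + (262 + (-5/4)²)) = 1/(97/3 + (262 + 25/16)) = 1/(97/3 + 4217/16) = 1/(14203/48) = 48/14203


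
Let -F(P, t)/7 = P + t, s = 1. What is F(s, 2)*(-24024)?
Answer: 504504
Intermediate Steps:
F(P, t) = -7*P - 7*t (F(P, t) = -7*(P + t) = -7*P - 7*t)
F(s, 2)*(-24024) = (-7*1 - 7*2)*(-24024) = (-7 - 14)*(-24024) = -21*(-24024) = 504504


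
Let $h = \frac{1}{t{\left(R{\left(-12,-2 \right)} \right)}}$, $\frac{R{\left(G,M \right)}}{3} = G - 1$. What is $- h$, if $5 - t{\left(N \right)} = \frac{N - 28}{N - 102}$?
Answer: $- \frac{141}{638} \approx -0.221$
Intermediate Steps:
$R{\left(G,M \right)} = -3 + 3 G$ ($R{\left(G,M \right)} = 3 \left(G - 1\right) = 3 \left(-1 + G\right) = -3 + 3 G$)
$t{\left(N \right)} = 5 - \frac{-28 + N}{-102 + N}$ ($t{\left(N \right)} = 5 - \frac{N - 28}{N - 102} = 5 - \frac{-28 + N}{-102 + N}$)
$h = \frac{141}{638}$ ($h = \frac{1}{2 \frac{1}{-102 + \left(-3 + 3 \left(-12\right)\right)} \left(-241 + 2 \left(-3 + 3 \left(-12\right)\right)\right)} = \frac{1}{2 \frac{1}{-102 - 39} \left(-241 + 2 \left(-3 - 36\right)\right)} = \frac{1}{2 \frac{1}{-102 - 39} \left(-241 + 2 \left(-39\right)\right)} = \frac{1}{2 \frac{1}{-141} \left(-241 - 78\right)} = \frac{1}{2 \left(- \frac{1}{141}\right) \left(-319\right)} = \frac{1}{\frac{638}{141}} = \frac{141}{638} \approx 0.221$)
$- h = \left(-1\right) \frac{141}{638} = - \frac{141}{638}$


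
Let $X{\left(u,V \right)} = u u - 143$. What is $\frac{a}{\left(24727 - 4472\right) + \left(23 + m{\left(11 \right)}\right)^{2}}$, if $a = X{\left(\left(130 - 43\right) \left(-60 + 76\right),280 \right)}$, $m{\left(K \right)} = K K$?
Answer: $\frac{1937521}{40991} \approx 47.267$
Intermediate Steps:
$m{\left(K \right)} = K^{2}$
$X{\left(u,V \right)} = -143 + u^{2}$ ($X{\left(u,V \right)} = u^{2} - 143 = -143 + u^{2}$)
$a = 1937521$ ($a = -143 + \left(\left(130 - 43\right) \left(-60 + 76\right)\right)^{2} = -143 + \left(87 \cdot 16\right)^{2} = -143 + 1392^{2} = -143 + 1937664 = 1937521$)
$\frac{a}{\left(24727 - 4472\right) + \left(23 + m{\left(11 \right)}\right)^{2}} = \frac{1937521}{\left(24727 - 4472\right) + \left(23 + 11^{2}\right)^{2}} = \frac{1937521}{\left(24727 - 4472\right) + \left(23 + 121\right)^{2}} = \frac{1937521}{20255 + 144^{2}} = \frac{1937521}{20255 + 20736} = \frac{1937521}{40991}$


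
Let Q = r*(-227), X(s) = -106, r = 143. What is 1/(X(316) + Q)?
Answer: -1/32567 ≈ -3.0706e-5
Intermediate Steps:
Q = -32461 (Q = 143*(-227) = -32461)
1/(X(316) + Q) = 1/(-106 - 32461) = 1/(-32567) = -1/32567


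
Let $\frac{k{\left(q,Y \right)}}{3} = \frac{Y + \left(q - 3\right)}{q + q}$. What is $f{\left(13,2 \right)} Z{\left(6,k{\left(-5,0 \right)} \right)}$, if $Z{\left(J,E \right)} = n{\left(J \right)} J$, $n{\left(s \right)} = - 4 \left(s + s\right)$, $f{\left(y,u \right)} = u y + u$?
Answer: $-8064$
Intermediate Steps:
$f{\left(y,u \right)} = u + u y$
$n{\left(s \right)} = - 8 s$ ($n{\left(s \right)} = - 4 \cdot 2 s = - 8 s$)
$k{\left(q,Y \right)} = \frac{3 \left(-3 + Y + q\right)}{2 q}$ ($k{\left(q,Y \right)} = 3 \frac{Y + \left(q - 3\right)}{q + q} = 3 \frac{Y + \left(-3 + q\right)}{2 q} = 3 \left(-3 + Y + q\right) \frac{1}{2 q} = 3 \frac{-3 + Y + q}{2 q} = \frac{3 \left(-3 + Y + q\right)}{2 q}$)
$Z{\left(J,E \right)} = - 8 J^{2}$ ($Z{\left(J,E \right)} = - 8 J J = - 8 J^{2}$)
$f{\left(13,2 \right)} Z{\left(6,k{\left(-5,0 \right)} \right)} = 2 \left(1 + 13\right) \left(- 8 \cdot 6^{2}\right) = 2 \cdot 14 \left(\left(-8\right) 36\right) = 28 \left(-288\right) = -8064$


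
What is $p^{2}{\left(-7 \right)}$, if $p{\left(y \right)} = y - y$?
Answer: $0$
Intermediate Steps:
$p{\left(y \right)} = 0$
$p^{2}{\left(-7 \right)} = 0^{2} = 0$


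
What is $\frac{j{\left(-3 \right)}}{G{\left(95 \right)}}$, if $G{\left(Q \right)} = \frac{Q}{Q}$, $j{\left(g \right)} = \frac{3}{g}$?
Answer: $-1$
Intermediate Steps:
$G{\left(Q \right)} = 1$
$\frac{j{\left(-3 \right)}}{G{\left(95 \right)}} = \frac{3 \frac{1}{-3}}{1} = 3 \left(- \frac{1}{3}\right) 1 = \left(-1\right) 1 = -1$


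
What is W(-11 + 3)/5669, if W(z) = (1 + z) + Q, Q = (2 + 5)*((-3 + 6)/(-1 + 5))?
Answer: -7/22676 ≈ -0.00030870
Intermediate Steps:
Q = 21/4 (Q = 7*(3/4) = 7*(3*(¼)) = 7*(¾) = 21/4 ≈ 5.2500)
W(z) = 25/4 + z (W(z) = (1 + z) + 21/4 = 25/4 + z)
W(-11 + 3)/5669 = (25/4 + (-11 + 3))/5669 = (25/4 - 8)*(1/5669) = -7/4*1/5669 = -7/22676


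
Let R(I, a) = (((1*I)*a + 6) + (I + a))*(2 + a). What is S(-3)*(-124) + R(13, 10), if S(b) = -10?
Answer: 3148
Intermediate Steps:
R(I, a) = (2 + a)*(6 + I + a + I*a) (R(I, a) = ((I*a + 6) + (I + a))*(2 + a) = ((6 + I*a) + (I + a))*(2 + a) = (6 + I + a + I*a)*(2 + a) = (2 + a)*(6 + I + a + I*a))
S(-3)*(-124) + R(13, 10) = -10*(-124) + (12 + 10² + 2*13 + 8*10 + 13*10² + 3*13*10) = 1240 + (12 + 100 + 26 + 80 + 13*100 + 390) = 1240 + (12 + 100 + 26 + 80 + 1300 + 390) = 1240 + 1908 = 3148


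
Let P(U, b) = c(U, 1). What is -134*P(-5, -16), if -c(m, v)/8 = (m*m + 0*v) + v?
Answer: 27872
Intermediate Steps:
c(m, v) = -8*v - 8*m² (c(m, v) = -8*((m*m + 0*v) + v) = -8*((m² + 0) + v) = -8*(m² + v) = -8*(v + m²) = -8*v - 8*m²)
P(U, b) = -8 - 8*U² (P(U, b) = -8*1 - 8*U² = -8 - 8*U²)
-134*P(-5, -16) = -134*(-8 - 8*(-5)²) = -134*(-8 - 8*25) = -134*(-8 - 200) = -134*(-208) = 27872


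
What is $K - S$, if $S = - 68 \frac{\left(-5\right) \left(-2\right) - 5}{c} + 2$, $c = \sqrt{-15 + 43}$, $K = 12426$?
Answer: $12424 + \frac{170 \sqrt{7}}{7} \approx 12488.0$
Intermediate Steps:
$c = 2 \sqrt{7}$ ($c = \sqrt{28} = 2 \sqrt{7} \approx 5.2915$)
$S = 2 - \frac{170 \sqrt{7}}{7}$ ($S = - 68 \frac{\left(-5\right) \left(-2\right) - 5}{2 \sqrt{7}} + 2 = - 68 \left(10 - 5\right) \frac{\sqrt{7}}{14} + 2 = - 68 \cdot 5 \frac{\sqrt{7}}{14} + 2 = - 68 \frac{5 \sqrt{7}}{14} + 2 = - \frac{170 \sqrt{7}}{7} + 2 = 2 - \frac{170 \sqrt{7}}{7} \approx -62.254$)
$K - S = 12426 - \left(2 - \frac{170 \sqrt{7}}{7}\right) = 12424 + \frac{170 \sqrt{7}}{7}$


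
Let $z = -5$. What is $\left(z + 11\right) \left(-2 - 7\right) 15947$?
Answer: $-861138$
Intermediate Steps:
$\left(z + 11\right) \left(-2 - 7\right) 15947 = \left(-5 + 11\right) \left(-2 - 7\right) 15947 = 6 \left(-9\right) 15947 = \left(-54\right) 15947 = -861138$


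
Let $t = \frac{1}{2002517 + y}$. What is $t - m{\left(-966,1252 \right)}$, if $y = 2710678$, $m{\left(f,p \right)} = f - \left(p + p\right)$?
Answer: $\frac{16354786651}{4713195} \approx 3470.0$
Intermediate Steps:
$m{\left(f,p \right)} = f - 2 p$
$t = \frac{1}{4713195}$ ($t = \frac{1}{2002517 + 2710678} = \frac{1}{4713195} \approx 2.1217 \cdot 10^{-7}$)
$t - m{\left(-966,1252 \right)} = \frac{1}{4713195} - \left(-966 - 2504\right) = \frac{1}{4713195} - -3470 = \frac{1}{4713195} + 3470 = \frac{16354786651}{4713195}$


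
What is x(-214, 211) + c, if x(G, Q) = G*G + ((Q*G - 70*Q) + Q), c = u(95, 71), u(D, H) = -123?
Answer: -14040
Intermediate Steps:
c = -123
x(G, Q) = G² - 69*Q + G*Q (x(G, Q) = G² + ((G*Q - 70*Q) + Q) = G² + ((-70*Q + G*Q) + Q) = G² + (-69*Q + G*Q) = G² - 69*Q + G*Q)
x(-214, 211) + c = ((-214)² - 69*211 - 214*211) - 123 = (45796 - 14559 - 45154) - 123 = -13917 - 123 = -14040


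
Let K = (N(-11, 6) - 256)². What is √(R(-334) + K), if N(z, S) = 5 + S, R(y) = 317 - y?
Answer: 2*√15169 ≈ 246.32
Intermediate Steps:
K = 60025 (K = ((5 + 6) - 256)² = (11 - 256)² = (-245)² = 60025)
√(R(-334) + K) = √((317 - 1*(-334)) + 60025) = √((317 + 334) + 60025) = √(651 + 60025) = √60676 = 2*√15169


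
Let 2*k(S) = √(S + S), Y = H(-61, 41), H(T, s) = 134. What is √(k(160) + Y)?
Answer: √(134 + 4*√5) ≈ 11.956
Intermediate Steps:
Y = 134
k(S) = √2*√S/2 (k(S) = √(S + S)/2 = √(2*S)/2 = (√2*√S)/2 = √2*√S/2)
√(k(160) + Y) = √(√2*√160/2 + 134) = √(√2*(4*√10)/2 + 134) = √(4*√5 + 134) = √(134 + 4*√5)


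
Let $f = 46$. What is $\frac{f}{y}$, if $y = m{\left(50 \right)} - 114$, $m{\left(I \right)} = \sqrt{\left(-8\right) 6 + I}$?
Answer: $- \frac{2622}{6497} - \frac{23 \sqrt{2}}{6497} \approx -0.40858$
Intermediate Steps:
$m{\left(I \right)} = \sqrt{-48 + I}$
$y = -114 + \sqrt{2}$ ($y = \sqrt{-48 + 50} - 114 = \sqrt{2} - 114 = -114 + \sqrt{2} \approx -112.59$)
$\frac{f}{y} = \frac{46}{-114 + \sqrt{2}}$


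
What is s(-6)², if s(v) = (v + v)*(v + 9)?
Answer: 1296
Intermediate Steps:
s(v) = 2*v*(9 + v) (s(v) = (2*v)*(9 + v) = 2*v*(9 + v))
s(-6)² = (2*(-6)*(9 - 6))² = (2*(-6)*3)² = (-36)² = 1296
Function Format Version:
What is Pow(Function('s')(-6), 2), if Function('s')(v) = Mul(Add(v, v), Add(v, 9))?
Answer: 1296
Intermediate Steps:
Function('s')(v) = Mul(2, v, Add(9, v)) (Function('s')(v) = Mul(Mul(2, v), Add(9, v)) = Mul(2, v, Add(9, v)))
Pow(Function('s')(-6), 2) = Pow(Mul(2, -6, Add(9, -6)), 2) = Pow(Mul(2, -6, 3), 2) = Pow(-36, 2) = 1296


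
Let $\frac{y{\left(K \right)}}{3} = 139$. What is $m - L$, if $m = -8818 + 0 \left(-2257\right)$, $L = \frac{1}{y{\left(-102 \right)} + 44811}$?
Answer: $- \frac{398820505}{45228} \approx -8818.0$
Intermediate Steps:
$y{\left(K \right)} = 417$ ($y{\left(K \right)} = 3 \cdot 139 = 417$)
$L = \frac{1}{45228}$ ($L = \frac{1}{417 + 44811} = \frac{1}{45228} \approx 2.211 \cdot 10^{-5}$)
$m = -8818$ ($m = -8818 + 0 = -8818$)
$m - L = -8818 - \frac{1}{45228} = - \frac{398820505}{45228}$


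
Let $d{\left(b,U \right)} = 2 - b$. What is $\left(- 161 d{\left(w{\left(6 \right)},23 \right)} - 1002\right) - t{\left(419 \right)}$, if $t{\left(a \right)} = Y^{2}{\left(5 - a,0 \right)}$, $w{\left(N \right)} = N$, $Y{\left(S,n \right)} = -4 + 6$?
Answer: $-362$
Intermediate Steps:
$Y{\left(S,n \right)} = 2$
$t{\left(a \right)} = 4$ ($t{\left(a \right)} = 2^{2} = 4$)
$\left(- 161 d{\left(w{\left(6 \right)},23 \right)} - 1002\right) - t{\left(419 \right)} = \left(- 161 \left(2 - 6\right) - 1002\right) - 4 = \left(\left(-161\right) \left(-4\right) - 1002\right) - 4 = \left(644 - 1002\right) - 4 = -358 - 4 = -362$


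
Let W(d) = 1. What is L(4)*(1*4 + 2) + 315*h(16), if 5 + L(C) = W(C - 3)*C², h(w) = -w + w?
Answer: 66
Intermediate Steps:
h(w) = 0
L(C) = -5 + C² (L(C) = -5 + 1*C² = -5 + C²)
L(4)*(1*4 + 2) + 315*h(16) = (-5 + 4²)*(1*4 + 2) + 315*0 = (-5 + 16)*(4 + 2) + 0 = 11*6 + 0 = 66 + 0 = 66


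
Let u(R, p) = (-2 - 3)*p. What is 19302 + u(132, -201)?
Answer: 20307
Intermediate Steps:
u(R, p) = -5*p
19302 + u(132, -201) = 19302 - 5*(-201) = 19302 + 1005 = 20307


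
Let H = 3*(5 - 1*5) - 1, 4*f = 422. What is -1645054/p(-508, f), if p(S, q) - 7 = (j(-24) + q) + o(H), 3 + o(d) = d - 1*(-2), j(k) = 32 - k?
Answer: -3290108/333 ≈ -9880.2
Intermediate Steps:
f = 211/2 (f = (¼)*422 = 211/2 ≈ 105.50)
H = -1 (H = 3*(5 - 5) - 1 = 3*0 - 1 = 0 - 1 = -1)
o(d) = -1 + d (o(d) = -3 + (d - 1*(-2)) = -3 + (d + 2) = -3 + (2 + d) = -1 + d)
p(S, q) = 61 + q (p(S, q) = 7 + (((32 - 1*(-24)) + q) + (-1 - 1)) = 7 + (((32 + 24) + q) - 2) = 7 + ((56 + q) - 2) = 7 + (54 + q) = 61 + q)
-1645054/p(-508, f) = -1645054/(61 + 211/2) = -1645054/333/2 = -1645054*2/333 = -3290108/333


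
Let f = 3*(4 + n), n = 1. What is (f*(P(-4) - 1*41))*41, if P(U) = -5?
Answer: -28290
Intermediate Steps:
f = 15 (f = 3*(4 + 1) = 3*5 = 15)
(f*(P(-4) - 1*41))*41 = (15*(-5 - 1*41))*41 = (15*(-5 - 41))*41 = (15*(-46))*41 = -690*41 = -28290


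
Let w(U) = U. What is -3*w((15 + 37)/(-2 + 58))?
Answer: -39/14 ≈ -2.7857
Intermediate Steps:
-3*w((15 + 37)/(-2 + 58)) = -3*(15 + 37)/(-2 + 58) = -156/56 = -3*13/14 = -39/14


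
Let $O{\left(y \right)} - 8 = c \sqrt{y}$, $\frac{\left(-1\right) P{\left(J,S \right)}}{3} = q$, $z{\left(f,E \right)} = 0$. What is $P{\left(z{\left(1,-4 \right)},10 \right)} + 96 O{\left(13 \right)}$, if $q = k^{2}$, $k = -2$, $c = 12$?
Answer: $756 + 1152 \sqrt{13} \approx 4909.6$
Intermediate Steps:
$q = 4$ ($q = \left(-2\right)^{2} = 4$)
$P{\left(J,S \right)} = -12$ ($P{\left(J,S \right)} = \left(-3\right) 4 = -12$)
$O{\left(y \right)} = 8 + 12 \sqrt{y}$
$P{\left(z{\left(1,-4 \right)},10 \right)} + 96 O{\left(13 \right)} = -12 + 96 \left(8 + 12 \sqrt{13}\right) = -12 + \left(768 + 1152 \sqrt{13}\right) = 756 + 1152 \sqrt{13}$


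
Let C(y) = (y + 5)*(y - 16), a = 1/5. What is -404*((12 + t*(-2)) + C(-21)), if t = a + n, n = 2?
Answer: -1211192/5 ≈ -2.4224e+5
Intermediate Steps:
a = ⅕ (a = 1*(⅕) = ⅕ ≈ 0.20000)
t = 11/5 (t = ⅕ + 2 = 11/5 ≈ 2.2000)
C(y) = (-16 + y)*(5 + y) (C(y) = (5 + y)*(-16 + y) = (-16 + y)*(5 + y))
-404*((12 + t*(-2)) + C(-21)) = -404*((12 + (11/5)*(-2)) + (-80 + (-21)² - 11*(-21))) = -404*((12 - 22/5) + (-80 + 441 + 231)) = -404*(38/5 + 592) = -404*2998/5 = -1211192/5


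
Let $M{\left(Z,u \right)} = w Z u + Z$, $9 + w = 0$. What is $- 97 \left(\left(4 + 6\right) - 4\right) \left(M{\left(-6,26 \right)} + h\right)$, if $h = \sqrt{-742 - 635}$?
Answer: $-813636 - 5238 i \sqrt{17} \approx -8.1364 \cdot 10^{5} - 21597.0 i$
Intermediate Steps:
$w = -9$ ($w = -9 + 0 = -9$)
$M{\left(Z,u \right)} = Z - 9 Z u$ ($M{\left(Z,u \right)} = - 9 Z u + Z = Z - 9 Z u$)
$h = 9 i \sqrt{17}$ ($h = \sqrt{-1377} = 9 i \sqrt{17} \approx 37.108 i$)
$- 97 \left(\left(4 + 6\right) - 4\right) \left(M{\left(-6,26 \right)} + h\right) = - 97 \left(\left(4 + 6\right) - 4\right) \left(- 6 \left(1 - 234\right) + 9 i \sqrt{17}\right) = - 97 \left(10 - 4\right) \left(- 6 \left(1 - 234\right) + 9 i \sqrt{17}\right) = \left(-97\right) 6 \left(\left(-6\right) \left(-233\right) + 9 i \sqrt{17}\right) = - 582 \left(1398 + 9 i \sqrt{17}\right) = -813636 - 5238 i \sqrt{17}$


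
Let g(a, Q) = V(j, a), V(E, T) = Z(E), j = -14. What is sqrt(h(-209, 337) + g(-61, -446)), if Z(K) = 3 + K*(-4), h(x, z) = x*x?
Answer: 54*sqrt(15) ≈ 209.14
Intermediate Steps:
h(x, z) = x**2
Z(K) = 3 - 4*K
V(E, T) = 3 - 4*E
g(a, Q) = 59 (g(a, Q) = 3 - 4*(-14) = 3 + 56 = 59)
sqrt(h(-209, 337) + g(-61, -446)) = sqrt((-209)**2 + 59) = sqrt(43681 + 59) = sqrt(43740) = 54*sqrt(15)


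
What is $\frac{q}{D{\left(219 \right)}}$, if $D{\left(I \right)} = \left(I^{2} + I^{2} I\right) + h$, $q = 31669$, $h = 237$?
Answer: $\frac{31669}{10551657} \approx 0.0030013$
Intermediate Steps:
$D{\left(I \right)} = 237 + I^{2} + I^{3}$ ($D{\left(I \right)} = \left(I^{2} + I^{2} I\right) + 237 = \left(I^{2} + I^{3}\right) + 237 = 237 + I^{2} + I^{3}$)
$\frac{q}{D{\left(219 \right)}} = \frac{31669}{237 + 219^{2} + 219^{3}} = \frac{31669}{237 + 47961 + 10503459} = \frac{31669}{10551657}$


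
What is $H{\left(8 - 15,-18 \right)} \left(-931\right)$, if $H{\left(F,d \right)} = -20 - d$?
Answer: $1862$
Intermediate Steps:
$H{\left(8 - 15,-18 \right)} \left(-931\right) = \left(-20 - -18\right) \left(-931\right) = \left(-20 + 18\right) \left(-931\right) = \left(-2\right) \left(-931\right) = 1862$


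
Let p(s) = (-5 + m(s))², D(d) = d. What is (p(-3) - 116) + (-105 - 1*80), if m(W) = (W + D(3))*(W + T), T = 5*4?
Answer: -276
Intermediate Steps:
T = 20
m(W) = (3 + W)*(20 + W) (m(W) = (W + 3)*(W + 20) = (3 + W)*(20 + W))
p(s) = (55 + s² + 23*s)² (p(s) = (-5 + (60 + s² + 23*s))² = (55 + s² + 23*s)²)
(p(-3) - 116) + (-105 - 1*80) = ((55 + (-3)² + 23*(-3))² - 116) + (-105 - 1*80) = ((55 + 9 - 69)² - 116) + (-105 - 80) = ((-5)² - 116) - 185 = (25 - 116) - 185 = -91 - 185 = -276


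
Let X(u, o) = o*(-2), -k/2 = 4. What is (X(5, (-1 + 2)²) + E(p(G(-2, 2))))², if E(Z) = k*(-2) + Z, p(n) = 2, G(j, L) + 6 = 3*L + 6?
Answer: 256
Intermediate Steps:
k = -8 (k = -2*4 = -8)
G(j, L) = 3*L (G(j, L) = -6 + (3*L + 6) = -6 + (6 + 3*L) = 3*L)
E(Z) = 16 + Z (E(Z) = -8*(-2) + Z = 16 + Z)
X(u, o) = -2*o
(X(5, (-1 + 2)²) + E(p(G(-2, 2))))² = (-2*(-1 + 2)² + (16 + 2))² = (-2*1² + 18)² = (-2*1 + 18)² = (-2 + 18)² = 16² = 256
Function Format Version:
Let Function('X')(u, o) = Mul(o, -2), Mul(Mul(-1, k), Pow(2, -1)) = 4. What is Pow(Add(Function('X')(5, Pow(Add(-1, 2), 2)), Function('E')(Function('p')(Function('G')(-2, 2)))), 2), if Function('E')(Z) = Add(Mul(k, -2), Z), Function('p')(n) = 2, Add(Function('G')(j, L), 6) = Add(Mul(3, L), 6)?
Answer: 256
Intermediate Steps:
k = -8 (k = Mul(-2, 4) = -8)
Function('G')(j, L) = Mul(3, L) (Function('G')(j, L) = Add(-6, Add(Mul(3, L), 6)) = Add(-6, Add(6, Mul(3, L))) = Mul(3, L))
Function('E')(Z) = Add(16, Z) (Function('E')(Z) = Add(Mul(-8, -2), Z) = Add(16, Z))
Function('X')(u, o) = Mul(-2, o)
Pow(Add(Function('X')(5, Pow(Add(-1, 2), 2)), Function('E')(Function('p')(Function('G')(-2, 2)))), 2) = Pow(Add(Mul(-2, Pow(Add(-1, 2), 2)), Add(16, 2)), 2) = Pow(Add(Mul(-2, Pow(1, 2)), 18), 2) = Pow(Add(Mul(-2, 1), 18), 2) = Pow(Add(-2, 18), 2) = Pow(16, 2) = 256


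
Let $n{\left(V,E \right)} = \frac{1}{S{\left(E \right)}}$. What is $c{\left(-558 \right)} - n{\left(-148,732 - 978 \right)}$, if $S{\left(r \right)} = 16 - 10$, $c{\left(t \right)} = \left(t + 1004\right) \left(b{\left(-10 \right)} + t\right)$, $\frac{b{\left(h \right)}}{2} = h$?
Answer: $- \frac{1546729}{6} \approx -2.5779 \cdot 10^{5}$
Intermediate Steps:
$b{\left(h \right)} = 2 h$
$c{\left(t \right)} = \left(-20 + t\right) \left(1004 + t\right)$ ($c{\left(t \right)} = \left(t + 1004\right) \left(2 \left(-10\right) + t\right) = \left(1004 + t\right) \left(-20 + t\right) = \left(-20 + t\right) \left(1004 + t\right)$)
$S{\left(r \right)} = 6$ ($S{\left(r \right)} = 16 - 10 = 6$)
$n{\left(V,E \right)} = \frac{1}{6}$
$c{\left(-558 \right)} - n{\left(-148,732 - 978 \right)} = \left(-20080 + \left(-558\right)^{2} + 984 \left(-558\right)\right) - \frac{1}{6} = \left(-20080 + 311364 - 549072\right) - \frac{1}{6} = -257788 - \frac{1}{6} = - \frac{1546729}{6}$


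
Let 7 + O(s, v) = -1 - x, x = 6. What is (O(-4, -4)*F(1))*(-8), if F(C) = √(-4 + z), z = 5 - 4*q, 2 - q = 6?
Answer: 112*√17 ≈ 461.79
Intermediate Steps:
q = -4 (q = 2 - 1*6 = 2 - 6 = -4)
z = 21 (z = 5 - 4*(-4) = 5 + 16 = 21)
O(s, v) = -14 (O(s, v) = -7 + (-1 - 1*6) = -7 + (-1 - 6) = -7 - 7 = -14)
F(C) = √17 (F(C) = √(-4 + 21) = √17)
(O(-4, -4)*F(1))*(-8) = -14*√17*(-8) = 112*√17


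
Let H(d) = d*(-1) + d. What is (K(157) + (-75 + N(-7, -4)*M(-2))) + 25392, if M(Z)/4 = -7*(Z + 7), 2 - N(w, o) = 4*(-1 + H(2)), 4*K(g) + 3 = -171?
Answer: 48867/2 ≈ 24434.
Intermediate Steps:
H(d) = 0 (H(d) = -d + d = 0)
K(g) = -87/2 (K(g) = -3/4 + (1/4)*(-171) = -3/4 - 171/4 = -87/2)
N(w, o) = 6 (N(w, o) = 2 - 4*(-1 + 0) = 2 - 4*(-1) = 2 - 1*(-4) = 2 + 4 = 6)
M(Z) = -196 - 28*Z (M(Z) = 4*(-7*(Z + 7)) = 4*(-7*(7 + Z)) = 4*(-49 - 7*Z) = -196 - 28*Z)
(K(157) + (-75 + N(-7, -4)*M(-2))) + 25392 = (-87/2 + (-75 + 6*(-196 - 28*(-2)))) + 25392 = (-87/2 + (-75 + 6*(-196 + 56))) + 25392 = (-87/2 + (-75 + 6*(-140))) + 25392 = (-87/2 + (-75 - 840)) + 25392 = (-87/2 - 915) + 25392 = -1917/2 + 25392 = 48867/2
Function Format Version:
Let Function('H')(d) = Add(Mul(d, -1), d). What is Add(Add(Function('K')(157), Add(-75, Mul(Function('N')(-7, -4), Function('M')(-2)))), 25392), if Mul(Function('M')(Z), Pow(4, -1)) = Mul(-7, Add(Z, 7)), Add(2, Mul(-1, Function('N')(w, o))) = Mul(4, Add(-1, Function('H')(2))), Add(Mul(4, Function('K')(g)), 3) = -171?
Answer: Rational(48867, 2) ≈ 24434.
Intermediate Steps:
Function('H')(d) = 0 (Function('H')(d) = Add(Mul(-1, d), d) = 0)
Function('K')(g) = Rational(-87, 2) (Function('K')(g) = Add(Rational(-3, 4), Mul(Rational(1, 4), -171)) = Add(Rational(-3, 4), Rational(-171, 4)) = Rational(-87, 2))
Function('N')(w, o) = 6 (Function('N')(w, o) = Add(2, Mul(-1, Mul(4, Add(-1, 0)))) = Add(2, Mul(-1, Mul(4, -1))) = Add(2, Mul(-1, -4)) = Add(2, 4) = 6)
Function('M')(Z) = Add(-196, Mul(-28, Z)) (Function('M')(Z) = Mul(4, Mul(-7, Add(Z, 7))) = Mul(4, Mul(-7, Add(7, Z))) = Mul(4, Add(-49, Mul(-7, Z))) = Add(-196, Mul(-28, Z)))
Add(Add(Function('K')(157), Add(-75, Mul(Function('N')(-7, -4), Function('M')(-2)))), 25392) = Add(Add(Rational(-87, 2), Add(-75, Mul(6, Add(-196, Mul(-28, -2))))), 25392) = Add(Add(Rational(-87, 2), Add(-75, Mul(6, Add(-196, 56)))), 25392) = Add(Add(Rational(-87, 2), Add(-75, Mul(6, -140))), 25392) = Add(Add(Rational(-87, 2), Add(-75, -840)), 25392) = Add(Add(Rational(-87, 2), -915), 25392) = Add(Rational(-1917, 2), 25392) = Rational(48867, 2)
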